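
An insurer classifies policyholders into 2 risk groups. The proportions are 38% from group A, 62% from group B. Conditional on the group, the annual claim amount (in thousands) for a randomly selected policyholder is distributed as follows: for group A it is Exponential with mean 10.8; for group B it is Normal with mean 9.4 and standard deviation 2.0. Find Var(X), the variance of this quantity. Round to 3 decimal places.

47.265

Per component, A: μ=10.8, E[X²]=233.28; B: μ=9.4, E[X²]=92.36.
E[X] = 0.38·10.8 + 0.62·9.4 = 9.932.
E[X²] = 0.38·233.28 + 0.62·92.36 = 145.91.
Var(X) = E[X²] − (E[X])² = 145.91 − 98.6446 = 47.265.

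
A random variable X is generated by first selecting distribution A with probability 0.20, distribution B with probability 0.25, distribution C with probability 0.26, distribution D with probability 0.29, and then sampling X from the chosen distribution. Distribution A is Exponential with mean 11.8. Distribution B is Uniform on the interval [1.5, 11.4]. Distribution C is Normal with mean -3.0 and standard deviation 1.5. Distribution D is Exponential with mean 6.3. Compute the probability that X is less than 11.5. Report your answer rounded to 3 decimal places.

0.878

Conditional on each component, P(X < 11.5): A: 0.622648; B: 1; C: 1; D: 0.838846.
By total probability, P(X < 11.5) = 0.2·0.622648 + 0.25·1 + 0.26·1 + 0.29·0.838846 = 0.877795.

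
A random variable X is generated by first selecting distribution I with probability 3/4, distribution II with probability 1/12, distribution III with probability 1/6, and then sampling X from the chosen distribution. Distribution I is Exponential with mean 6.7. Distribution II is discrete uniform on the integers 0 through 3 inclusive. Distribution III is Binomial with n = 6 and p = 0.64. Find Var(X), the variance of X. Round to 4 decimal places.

Per component, I: μ=6.7, E[X²]=89.78; II: μ=1.5, E[X²]=3.5; III: μ=3.84, E[X²]=16.128.
E[X] = 0.75·6.7 + 0.0833333·1.5 + 0.166667·3.84 = 5.79.
E[X²] = 0.75·89.78 + 0.0833333·3.5 + 0.166667·16.128 = 70.3147.
Var(X) = E[X²] − (E[X])² = 70.3147 − 33.5241 = 36.7906.

36.7906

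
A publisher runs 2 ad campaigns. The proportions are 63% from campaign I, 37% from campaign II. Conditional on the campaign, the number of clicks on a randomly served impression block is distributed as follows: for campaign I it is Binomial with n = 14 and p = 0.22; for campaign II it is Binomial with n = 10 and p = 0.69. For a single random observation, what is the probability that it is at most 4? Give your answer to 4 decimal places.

0.5392

Conditional on each campaign, P(X ≤ 4): I: 0.823532; II: 0.0551097.
By total probability, P(X ≤ 4) = 0.63·0.823532 + 0.37·0.0551097 = 0.539216.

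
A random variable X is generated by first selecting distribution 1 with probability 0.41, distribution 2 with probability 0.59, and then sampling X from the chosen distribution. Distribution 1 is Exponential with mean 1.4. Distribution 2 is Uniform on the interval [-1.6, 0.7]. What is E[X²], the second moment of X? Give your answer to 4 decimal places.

1.9868

For each component E[X²] = Var + (mean)², giving 1: 3.92; 2: 0.643333.
Overall E[X²] = 0.41·3.92 + 0.59·0.643333 = 1.98677.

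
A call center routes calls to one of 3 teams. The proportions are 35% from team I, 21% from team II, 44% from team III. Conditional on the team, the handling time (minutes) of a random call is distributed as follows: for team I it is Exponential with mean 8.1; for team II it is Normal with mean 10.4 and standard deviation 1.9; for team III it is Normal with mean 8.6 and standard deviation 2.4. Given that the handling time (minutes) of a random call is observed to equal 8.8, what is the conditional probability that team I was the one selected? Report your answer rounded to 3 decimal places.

Likelihoods f(8.8 | ·): I: 0.0416571; II: 0.147288; III: 0.16565.
Posterior ∝ prior × likelihood. Numerator for I: 0.35·0.0416571 = 0.01458.
Normalizing constant: 0.35·0.0416571 + 0.21·0.147288 + 0.44·0.16565 = 0.118396.
P(I | observation) = 0.01458 / 0.118396 = 0.123145.

0.123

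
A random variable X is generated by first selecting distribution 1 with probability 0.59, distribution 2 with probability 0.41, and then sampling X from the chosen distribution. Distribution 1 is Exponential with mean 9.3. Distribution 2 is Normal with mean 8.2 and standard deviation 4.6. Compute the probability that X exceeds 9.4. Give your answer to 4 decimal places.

Conditional on each component, P(X > 9.4): 1: 0.363945; 2: 0.397097.
By total probability, P(X > 9.4) = 0.59·0.363945 + 0.41·0.397097 = 0.377537.

0.3775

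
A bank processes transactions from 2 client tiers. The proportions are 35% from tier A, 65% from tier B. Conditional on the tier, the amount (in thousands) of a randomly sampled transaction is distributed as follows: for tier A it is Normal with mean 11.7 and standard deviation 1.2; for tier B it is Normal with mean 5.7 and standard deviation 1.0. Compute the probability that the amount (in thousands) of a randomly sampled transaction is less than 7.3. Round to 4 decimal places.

0.6144

Conditional on each tier, P(X < 7.3): A: 0.000122866; B: 0.945201.
By total probability, P(X < 7.3) = 0.35·0.000122866 + 0.65·0.945201 = 0.614423.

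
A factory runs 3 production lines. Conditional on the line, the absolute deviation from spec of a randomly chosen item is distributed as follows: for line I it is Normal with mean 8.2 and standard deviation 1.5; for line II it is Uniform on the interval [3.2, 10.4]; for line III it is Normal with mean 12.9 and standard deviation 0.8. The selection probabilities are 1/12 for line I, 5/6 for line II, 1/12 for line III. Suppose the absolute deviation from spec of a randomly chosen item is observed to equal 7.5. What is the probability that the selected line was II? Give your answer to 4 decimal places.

0.8534

Likelihoods f(7.5 | ·): I: 0.238522; II: 0.138889; III: 6.36867e-11.
Posterior ∝ prior × likelihood. Numerator for II: 0.833333·0.138889 = 0.115741.
Normalizing constant: 0.0833333·0.238522 + 0.833333·0.138889 + 0.0833333·6.36867e-11 = 0.135618.
P(II | observation) = 0.115741 / 0.135618 = 0.853435.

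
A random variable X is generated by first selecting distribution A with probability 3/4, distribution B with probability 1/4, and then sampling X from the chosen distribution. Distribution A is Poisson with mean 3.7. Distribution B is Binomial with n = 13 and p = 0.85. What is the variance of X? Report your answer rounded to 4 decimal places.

Per component, A: μ=3.7, E[X²]=17.39; B: μ=11.05, E[X²]=123.76.
E[X] = 0.75·3.7 + 0.25·11.05 = 5.5375.
E[X²] = 0.75·17.39 + 0.25·123.76 = 43.9825.
Var(X) = E[X²] − (E[X])² = 43.9825 − 30.6639 = 13.3186.

13.3186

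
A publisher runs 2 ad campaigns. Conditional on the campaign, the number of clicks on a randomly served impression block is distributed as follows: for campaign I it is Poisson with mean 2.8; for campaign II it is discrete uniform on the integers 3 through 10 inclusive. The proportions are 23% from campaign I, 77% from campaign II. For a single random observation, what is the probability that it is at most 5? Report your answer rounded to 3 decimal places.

0.504

Conditional on each campaign, P(X ≤ 5): I: 0.93489; II: 0.375.
By total probability, P(X ≤ 5) = 0.23·0.93489 + 0.77·0.375 = 0.503775.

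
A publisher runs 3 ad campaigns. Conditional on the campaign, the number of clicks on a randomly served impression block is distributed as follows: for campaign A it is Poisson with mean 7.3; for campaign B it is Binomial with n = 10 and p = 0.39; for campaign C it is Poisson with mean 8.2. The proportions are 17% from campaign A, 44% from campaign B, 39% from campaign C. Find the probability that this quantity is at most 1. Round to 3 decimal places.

Conditional on each campaign, P(X ≤ 1): A: 0.00560697; B: 0.0527406; C: 0.00252681.
By total probability, P(X ≤ 1) = 0.17·0.00560697 + 0.44·0.0527406 + 0.39·0.00252681 = 0.0251445.

0.025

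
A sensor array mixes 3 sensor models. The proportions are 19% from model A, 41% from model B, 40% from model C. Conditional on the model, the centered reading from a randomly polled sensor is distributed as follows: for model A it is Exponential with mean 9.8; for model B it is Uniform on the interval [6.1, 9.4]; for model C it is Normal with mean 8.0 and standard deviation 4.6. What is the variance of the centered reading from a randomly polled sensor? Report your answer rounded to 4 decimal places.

27.6675

Per component, A: μ=9.8, E[X²]=192.08; B: μ=7.75, E[X²]=60.97; C: μ=8, E[X²]=85.16.
E[X] = 0.19·9.8 + 0.41·7.75 + 0.4·8 = 8.2395.
E[X²] = 0.19·192.08 + 0.41·60.97 + 0.4·85.16 = 95.5569.
Var(X) = E[X²] − (E[X])² = 95.5569 − 67.8894 = 27.6675.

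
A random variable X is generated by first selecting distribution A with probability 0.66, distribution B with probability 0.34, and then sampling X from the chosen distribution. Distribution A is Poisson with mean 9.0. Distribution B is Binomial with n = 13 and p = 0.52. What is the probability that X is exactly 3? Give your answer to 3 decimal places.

Conditional on each component, P(X = 3): A: 0.0149943; B: 0.0261089.
By total probability, P(X = 3) = 0.66·0.0149943 + 0.34·0.0261089 = 0.0187733.

0.019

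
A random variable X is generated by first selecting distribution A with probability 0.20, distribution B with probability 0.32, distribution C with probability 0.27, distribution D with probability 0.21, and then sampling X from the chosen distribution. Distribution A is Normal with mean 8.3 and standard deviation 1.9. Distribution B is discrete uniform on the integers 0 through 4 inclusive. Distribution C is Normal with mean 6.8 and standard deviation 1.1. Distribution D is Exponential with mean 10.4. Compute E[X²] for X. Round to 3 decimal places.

74.659

For each component E[X²] = Var + (mean)², giving A: 72.5; B: 6; C: 47.45; D: 216.32.
Overall E[X²] = 0.2·72.5 + 0.32·6 + 0.27·47.45 + 0.21·216.32 = 74.6587.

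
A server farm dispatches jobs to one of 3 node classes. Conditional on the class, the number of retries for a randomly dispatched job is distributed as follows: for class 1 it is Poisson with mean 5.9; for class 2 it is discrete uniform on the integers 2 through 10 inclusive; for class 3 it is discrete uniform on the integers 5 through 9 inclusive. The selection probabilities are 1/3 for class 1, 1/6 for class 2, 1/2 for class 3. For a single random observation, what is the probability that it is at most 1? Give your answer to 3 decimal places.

Conditional on each class, P(X ≤ 1): 1: 0.0189022; 2: 0; 3: 0.
By total probability, P(X ≤ 1) = 0.333333·0.0189022 + 0.166667·0 + 0.5·0 = 0.00630072.

0.006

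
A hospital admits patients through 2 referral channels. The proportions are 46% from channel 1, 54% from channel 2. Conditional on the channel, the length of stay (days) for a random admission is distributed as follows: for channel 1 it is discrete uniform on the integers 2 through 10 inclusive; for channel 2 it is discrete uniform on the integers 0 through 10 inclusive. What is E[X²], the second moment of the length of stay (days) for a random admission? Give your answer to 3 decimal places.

For each component E[X²] = Var + (mean)², giving 1: 42.6667; 2: 35.
Overall E[X²] = 0.46·42.6667 + 0.54·35 = 38.5267.

38.527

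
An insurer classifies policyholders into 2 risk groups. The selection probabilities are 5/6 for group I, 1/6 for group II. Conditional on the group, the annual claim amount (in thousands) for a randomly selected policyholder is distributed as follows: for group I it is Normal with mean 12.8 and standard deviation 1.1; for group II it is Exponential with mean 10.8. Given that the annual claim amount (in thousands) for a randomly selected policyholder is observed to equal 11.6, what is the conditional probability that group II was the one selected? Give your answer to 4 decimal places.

Likelihoods f(11.6 | ·): I: 0.20003; II: 0.0316309.
Posterior ∝ prior × likelihood. Numerator for II: 0.166667·0.0316309 = 0.00527182.
Normalizing constant: 0.833333·0.20003 + 0.166667·0.0316309 = 0.171963.
P(II | observation) = 0.00527182 / 0.171963 = 0.0306567.

0.0307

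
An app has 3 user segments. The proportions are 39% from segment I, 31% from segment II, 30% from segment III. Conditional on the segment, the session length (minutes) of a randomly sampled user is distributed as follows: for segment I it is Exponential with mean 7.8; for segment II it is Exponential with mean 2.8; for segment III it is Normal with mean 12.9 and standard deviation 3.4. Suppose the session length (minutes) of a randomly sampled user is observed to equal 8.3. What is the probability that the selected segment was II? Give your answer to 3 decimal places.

0.154

Likelihoods f(8.3 | ·): I: 0.0442356; II: 0.0184276; III: 0.0469844.
Posterior ∝ prior × likelihood. Numerator for II: 0.31·0.0184276 = 0.00571256.
Normalizing constant: 0.39·0.0442356 + 0.31·0.0184276 + 0.3·0.0469844 = 0.0370598.
P(II | observation) = 0.00571256 / 0.0370598 = 0.154145.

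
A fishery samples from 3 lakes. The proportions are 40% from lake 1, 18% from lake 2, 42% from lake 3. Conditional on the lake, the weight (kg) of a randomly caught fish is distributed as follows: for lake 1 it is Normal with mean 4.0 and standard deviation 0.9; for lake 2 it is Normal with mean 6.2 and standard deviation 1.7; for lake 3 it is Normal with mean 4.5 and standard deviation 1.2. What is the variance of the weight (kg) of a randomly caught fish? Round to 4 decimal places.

2.0580

Per component, 1: μ=4, E[X²]=16.81; 2: μ=6.2, E[X²]=41.33; 3: μ=4.5, E[X²]=21.69.
E[X] = 0.4·4 + 0.18·6.2 + 0.42·4.5 = 4.606.
E[X²] = 0.4·16.81 + 0.18·41.33 + 0.42·21.69 = 23.2732.
Var(X) = E[X²] − (E[X])² = 23.2732 − 21.2152 = 2.05796.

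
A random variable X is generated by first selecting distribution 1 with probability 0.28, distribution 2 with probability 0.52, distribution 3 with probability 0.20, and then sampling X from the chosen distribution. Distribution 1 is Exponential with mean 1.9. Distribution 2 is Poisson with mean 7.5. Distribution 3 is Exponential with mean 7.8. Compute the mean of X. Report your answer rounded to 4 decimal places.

5.9920

Component means — 1: 1.9; 2: 7.5; 3: 7.8.
E[X] = 0.28·1.9 + 0.52·7.5 + 0.2·7.8 = 5.992.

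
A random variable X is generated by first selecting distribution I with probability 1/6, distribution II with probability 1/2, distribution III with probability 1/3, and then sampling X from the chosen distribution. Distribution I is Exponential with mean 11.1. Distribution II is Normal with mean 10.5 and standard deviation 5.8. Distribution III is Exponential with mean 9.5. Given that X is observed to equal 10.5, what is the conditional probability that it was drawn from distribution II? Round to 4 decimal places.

0.6634

Likelihoods f(10.5 | ·): I: 0.0349831; II: 0.0687832; III: 0.0348551.
Posterior ∝ prior × likelihood. Numerator for II: 0.5·0.0687832 = 0.0343916.
Normalizing constant: 0.166667·0.0349831 + 0.5·0.0687832 + 0.333333·0.0348551 = 0.0518405.
P(II | observation) = 0.0343916 / 0.0518405 = 0.663412.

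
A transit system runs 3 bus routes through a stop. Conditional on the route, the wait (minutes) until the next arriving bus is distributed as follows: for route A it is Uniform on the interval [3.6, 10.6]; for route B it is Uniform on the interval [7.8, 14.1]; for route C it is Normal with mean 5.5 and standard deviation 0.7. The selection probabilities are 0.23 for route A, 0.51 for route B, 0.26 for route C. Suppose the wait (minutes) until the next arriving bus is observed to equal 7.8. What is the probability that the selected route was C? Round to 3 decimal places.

0.006

Likelihoods f(7.8 | ·): A: 0.142857; B: 0.15873; C: 0.00257934.
Posterior ∝ prior × likelihood. Numerator for C: 0.26·0.00257934 = 0.000670628.
Normalizing constant: 0.23·0.142857 + 0.51·0.15873 + 0.26·0.00257934 = 0.11448.
P(C | observation) = 0.000670628 / 0.11448 = 0.00585803.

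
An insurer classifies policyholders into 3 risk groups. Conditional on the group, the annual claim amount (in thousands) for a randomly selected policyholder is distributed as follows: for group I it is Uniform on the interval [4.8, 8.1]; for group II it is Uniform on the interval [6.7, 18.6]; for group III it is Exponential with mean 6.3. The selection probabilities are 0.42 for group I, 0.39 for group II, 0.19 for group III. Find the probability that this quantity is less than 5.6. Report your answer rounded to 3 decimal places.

0.214

Conditional on each group, P(X < 5.6): I: 0.242424; II: 0; III: 0.588888.
By total probability, P(X < 5.6) = 0.42·0.242424 + 0.39·0 + 0.19·0.588888 = 0.213707.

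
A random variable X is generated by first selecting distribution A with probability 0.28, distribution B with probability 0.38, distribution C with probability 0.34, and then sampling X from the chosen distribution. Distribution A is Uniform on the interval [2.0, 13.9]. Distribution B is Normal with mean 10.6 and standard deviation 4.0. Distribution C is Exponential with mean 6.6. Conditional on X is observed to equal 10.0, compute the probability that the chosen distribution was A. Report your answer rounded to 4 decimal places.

Likelihoods f(10.0 | ·): A: 0.0840336; B: 0.0986198; C: 0.0332992.
Posterior ∝ prior × likelihood. Numerator for A: 0.28·0.0840336 = 0.0235294.
Normalizing constant: 0.28·0.0840336 + 0.38·0.0986198 + 0.34·0.0332992 = 0.0723267.
P(A | observation) = 0.0235294 / 0.0723267 = 0.325321.

0.3253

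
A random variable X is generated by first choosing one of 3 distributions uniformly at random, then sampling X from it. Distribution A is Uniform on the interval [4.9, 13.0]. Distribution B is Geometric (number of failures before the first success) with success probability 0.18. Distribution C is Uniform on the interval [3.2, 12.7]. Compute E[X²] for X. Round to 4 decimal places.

67.4517

For each component E[X²] = Var + (mean)², giving A: 85.57; B: 46.0617; C: 70.7233.
Overall E[X²] = 0.333333·85.57 + 0.333333·46.0617 + 0.333333·70.7233 = 67.4517.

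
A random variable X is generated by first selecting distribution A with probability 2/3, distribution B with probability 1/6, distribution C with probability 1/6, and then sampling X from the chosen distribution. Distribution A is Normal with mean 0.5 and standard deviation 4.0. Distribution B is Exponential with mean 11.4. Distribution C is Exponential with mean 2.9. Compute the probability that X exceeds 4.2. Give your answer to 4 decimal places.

Conditional on each component, P(X > 4.2): A: 0.177483; B: 0.691826; C: 0.234975.
By total probability, P(X > 4.2) = 0.666667·0.177483 + 0.166667·0.691826 + 0.166667·0.234975 = 0.272789.

0.2728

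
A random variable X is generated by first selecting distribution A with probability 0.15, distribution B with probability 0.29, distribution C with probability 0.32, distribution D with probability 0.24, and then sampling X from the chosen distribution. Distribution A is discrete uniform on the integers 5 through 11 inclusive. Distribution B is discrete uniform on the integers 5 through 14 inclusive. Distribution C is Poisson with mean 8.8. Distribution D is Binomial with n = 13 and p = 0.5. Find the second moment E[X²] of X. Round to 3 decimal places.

77.282

For each component E[X²] = Var + (mean)², giving A: 68; B: 98.5; C: 86.24; D: 45.5.
Overall E[X²] = 0.15·68 + 0.29·98.5 + 0.32·86.24 + 0.24·45.5 = 77.2818.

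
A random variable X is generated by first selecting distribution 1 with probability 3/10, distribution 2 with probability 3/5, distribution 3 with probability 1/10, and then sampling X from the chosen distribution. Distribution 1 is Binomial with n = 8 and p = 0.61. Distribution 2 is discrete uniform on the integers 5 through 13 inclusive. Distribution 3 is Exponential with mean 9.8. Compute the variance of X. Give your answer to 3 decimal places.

Per component, 1: μ=4.88, E[X²]=25.7176; 2: μ=9, E[X²]=87.6667; 3: μ=9.8, E[X²]=192.08.
E[X] = 0.3·4.88 + 0.6·9 + 0.1·9.8 = 7.844.
E[X²] = 0.3·25.7176 + 0.6·87.6667 + 0.1·192.08 = 79.5233.
Var(X) = E[X²] − (E[X])² = 79.5233 − 61.5283 = 17.9949.

17.995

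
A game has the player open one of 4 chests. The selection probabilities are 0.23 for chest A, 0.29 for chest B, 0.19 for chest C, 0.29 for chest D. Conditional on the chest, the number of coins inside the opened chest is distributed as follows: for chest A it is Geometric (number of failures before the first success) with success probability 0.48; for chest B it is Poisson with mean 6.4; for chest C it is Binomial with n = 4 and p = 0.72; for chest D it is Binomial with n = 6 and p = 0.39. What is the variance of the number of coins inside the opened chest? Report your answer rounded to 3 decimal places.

7.159

Per component, A: μ=1.08333, E[X²]=3.43056; B: μ=6.4, E[X²]=47.36; C: μ=2.88, E[X²]=9.1008; D: μ=2.34, E[X²]=6.903.
E[X] = 0.23·1.08333 + 0.29·6.4 + 0.19·2.88 + 0.29·2.34 = 3.33097.
E[X²] = 0.23·3.43056 + 0.29·47.36 + 0.19·9.1008 + 0.29·6.903 = 18.2544.
Var(X) = E[X²] − (E[X])² = 18.2544 − 11.0953 = 7.15911.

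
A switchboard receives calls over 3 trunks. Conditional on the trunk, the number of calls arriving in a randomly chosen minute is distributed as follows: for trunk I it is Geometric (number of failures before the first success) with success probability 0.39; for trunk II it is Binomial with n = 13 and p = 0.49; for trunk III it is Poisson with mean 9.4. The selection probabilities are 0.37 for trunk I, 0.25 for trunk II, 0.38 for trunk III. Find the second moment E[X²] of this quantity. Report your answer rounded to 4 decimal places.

50.4943

For each component E[X²] = Var + (mean)², giving I: 6.45694; II: 43.8256; III: 97.76.
Overall E[X²] = 0.37·6.45694 + 0.25·43.8256 + 0.38·97.76 = 50.4943.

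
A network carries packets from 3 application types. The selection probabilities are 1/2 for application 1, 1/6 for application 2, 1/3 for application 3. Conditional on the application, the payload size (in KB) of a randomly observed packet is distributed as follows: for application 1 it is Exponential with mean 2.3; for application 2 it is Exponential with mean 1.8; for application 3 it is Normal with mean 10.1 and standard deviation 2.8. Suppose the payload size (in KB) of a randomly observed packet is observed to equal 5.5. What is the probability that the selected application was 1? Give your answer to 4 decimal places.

0.5439

Likelihoods f(5.5 | ·): 1: 0.0397871; 2: 0.0261647; 3: 0.0369552.
Posterior ∝ prior × likelihood. Numerator for 1: 0.5·0.0397871 = 0.0198935.
Normalizing constant: 0.5·0.0397871 + 0.166667·0.0261647 + 0.333333·0.0369552 = 0.0365727.
P(1 | observation) = 0.0198935 / 0.0365727 = 0.543944.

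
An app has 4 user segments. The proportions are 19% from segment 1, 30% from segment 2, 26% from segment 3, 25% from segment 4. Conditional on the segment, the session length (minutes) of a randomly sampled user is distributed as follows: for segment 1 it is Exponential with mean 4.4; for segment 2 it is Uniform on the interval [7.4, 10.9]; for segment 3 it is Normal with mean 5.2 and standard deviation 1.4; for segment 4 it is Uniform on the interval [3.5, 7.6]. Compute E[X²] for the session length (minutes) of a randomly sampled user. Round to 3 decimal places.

For each component E[X²] = Var + (mean)², giving 1: 38.72; 2: 84.7433; 3: 29; 4: 32.2033.
Overall E[X²] = 0.19·38.72 + 0.3·84.7433 + 0.26·29 + 0.25·32.2033 = 48.3706.

48.371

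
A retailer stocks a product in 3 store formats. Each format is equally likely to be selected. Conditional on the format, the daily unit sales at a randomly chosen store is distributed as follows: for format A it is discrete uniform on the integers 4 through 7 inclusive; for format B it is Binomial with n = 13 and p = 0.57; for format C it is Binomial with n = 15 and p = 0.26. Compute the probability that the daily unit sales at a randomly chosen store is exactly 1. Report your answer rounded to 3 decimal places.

Conditional on each format, P(X = 1): A: 0; B: 0.000296101; C: 0.0575849.
By total probability, P(X = 1) = 0.333333·0 + 0.333333·0.000296101 + 0.333333·0.0575849 = 0.0192937.

0.019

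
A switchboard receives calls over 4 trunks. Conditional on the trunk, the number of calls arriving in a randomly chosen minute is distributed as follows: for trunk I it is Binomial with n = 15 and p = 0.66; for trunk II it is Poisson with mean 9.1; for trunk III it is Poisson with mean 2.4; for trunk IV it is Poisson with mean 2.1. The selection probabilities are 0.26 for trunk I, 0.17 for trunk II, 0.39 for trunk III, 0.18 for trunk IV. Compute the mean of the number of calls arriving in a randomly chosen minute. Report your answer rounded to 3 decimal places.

Component means — I: 9.9; II: 9.1; III: 2.4; IV: 2.1.
E[X] = 0.26·9.9 + 0.17·9.1 + 0.39·2.4 + 0.18·2.1 = 5.435.

5.435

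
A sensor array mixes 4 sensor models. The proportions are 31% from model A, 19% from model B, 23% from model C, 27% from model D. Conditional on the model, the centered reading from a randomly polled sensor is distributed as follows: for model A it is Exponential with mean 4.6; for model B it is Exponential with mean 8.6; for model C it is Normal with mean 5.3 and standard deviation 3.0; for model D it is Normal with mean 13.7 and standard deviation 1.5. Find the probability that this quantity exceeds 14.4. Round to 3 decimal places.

0.136

Conditional on each model, P(X > 14.4): A: 0.0436988; B: 0.187417; C: 0.00120934; D: 0.320369.
By total probability, P(X > 14.4) = 0.31·0.0436988 + 0.19·0.187417 + 0.23·0.00120934 + 0.27·0.320369 = 0.135934.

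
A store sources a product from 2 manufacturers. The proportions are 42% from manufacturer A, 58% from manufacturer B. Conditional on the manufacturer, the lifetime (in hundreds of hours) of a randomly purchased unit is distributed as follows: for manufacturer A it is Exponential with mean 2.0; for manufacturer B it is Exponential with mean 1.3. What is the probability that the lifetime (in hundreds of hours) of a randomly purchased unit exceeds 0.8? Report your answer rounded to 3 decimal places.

0.595

Conditional on each manufacturer, P(X > 0.8): A: 0.67032; B: 0.540433.
By total probability, P(X > 0.8) = 0.42·0.67032 + 0.58·0.540433 = 0.594986.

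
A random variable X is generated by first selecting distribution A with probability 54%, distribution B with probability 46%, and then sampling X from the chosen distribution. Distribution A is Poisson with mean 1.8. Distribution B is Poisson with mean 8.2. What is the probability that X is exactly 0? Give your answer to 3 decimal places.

0.089

Conditional on each component, P(X = 0): A: 0.165299; B: 0.000274654.
By total probability, P(X = 0) = 0.54·0.165299 + 0.46·0.000274654 = 0.0893877.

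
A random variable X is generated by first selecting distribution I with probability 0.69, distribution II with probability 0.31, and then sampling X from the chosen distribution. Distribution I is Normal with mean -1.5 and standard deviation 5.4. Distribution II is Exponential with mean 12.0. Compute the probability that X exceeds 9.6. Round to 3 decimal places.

Conditional on each component, P(X > 9.6): I: 0.0199127; II: 0.449329.
By total probability, P(X > 9.6) = 0.69·0.0199127 + 0.31·0.449329 = 0.153032.

0.153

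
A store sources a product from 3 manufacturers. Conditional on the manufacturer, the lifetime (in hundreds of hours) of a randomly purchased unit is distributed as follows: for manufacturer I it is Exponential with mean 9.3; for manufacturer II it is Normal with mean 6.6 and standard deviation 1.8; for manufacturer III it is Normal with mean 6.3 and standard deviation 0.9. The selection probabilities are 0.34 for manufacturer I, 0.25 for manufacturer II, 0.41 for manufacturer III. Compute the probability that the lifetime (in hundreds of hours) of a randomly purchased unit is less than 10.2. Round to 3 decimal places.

Conditional on each manufacturer, P(X < 10.2): I: 0.666053; II: 0.97725; III: 0.999993.
By total probability, P(X < 10.2) = 0.34·0.666053 + 0.25·0.97725 + 0.41·0.999993 = 0.880768.

0.881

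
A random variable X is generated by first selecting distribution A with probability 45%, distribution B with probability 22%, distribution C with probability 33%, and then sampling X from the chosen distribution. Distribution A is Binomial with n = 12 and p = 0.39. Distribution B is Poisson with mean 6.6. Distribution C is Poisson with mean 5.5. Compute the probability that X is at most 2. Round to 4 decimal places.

Conditional on each component, P(X ≤ 2): A: 0.0946285; B: 0.0399676; C: 0.0883764.
By total probability, P(X ≤ 2) = 0.45·0.0946285 + 0.22·0.0399676 + 0.33·0.0883764 = 0.0805399.

0.0805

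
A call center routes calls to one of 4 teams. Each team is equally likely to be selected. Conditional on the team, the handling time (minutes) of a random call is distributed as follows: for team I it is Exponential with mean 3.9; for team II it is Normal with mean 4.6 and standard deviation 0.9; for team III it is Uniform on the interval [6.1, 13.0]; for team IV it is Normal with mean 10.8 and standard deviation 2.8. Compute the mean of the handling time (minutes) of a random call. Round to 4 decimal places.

Component means — I: 3.9; II: 4.6; III: 9.55; IV: 10.8.
E[X] = 0.25·3.9 + 0.25·4.6 + 0.25·9.55 + 0.25·10.8 = 7.2125.

7.2125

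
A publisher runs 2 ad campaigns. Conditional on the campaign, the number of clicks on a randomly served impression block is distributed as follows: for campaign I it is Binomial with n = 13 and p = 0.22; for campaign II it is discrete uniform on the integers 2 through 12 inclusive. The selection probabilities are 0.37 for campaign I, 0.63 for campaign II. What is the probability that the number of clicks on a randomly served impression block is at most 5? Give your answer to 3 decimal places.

0.582

Conditional on each campaign, P(X ≤ 5): I: 0.953788; II: 0.363636.
By total probability, P(X ≤ 5) = 0.37·0.953788 + 0.63·0.363636 = 0.581992.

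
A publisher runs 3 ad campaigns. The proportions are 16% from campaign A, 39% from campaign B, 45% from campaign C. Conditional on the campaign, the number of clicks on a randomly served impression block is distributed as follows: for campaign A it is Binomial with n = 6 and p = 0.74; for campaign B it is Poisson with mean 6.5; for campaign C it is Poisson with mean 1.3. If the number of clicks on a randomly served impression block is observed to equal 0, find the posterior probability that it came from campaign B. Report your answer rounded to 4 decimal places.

0.0048

Likelihoods P(X=0 | ·): A: 0.000308916; B: 0.00150344; C: 0.272532.
Posterior ∝ prior × likelihood. Numerator for B: 0.39·0.00150344 = 0.000586341.
Normalizing constant: 0.16·0.000308916 + 0.39·0.00150344 + 0.45·0.272532 = 0.123275.
P(B | observation) = 0.000586341 / 0.123275 = 0.00475637.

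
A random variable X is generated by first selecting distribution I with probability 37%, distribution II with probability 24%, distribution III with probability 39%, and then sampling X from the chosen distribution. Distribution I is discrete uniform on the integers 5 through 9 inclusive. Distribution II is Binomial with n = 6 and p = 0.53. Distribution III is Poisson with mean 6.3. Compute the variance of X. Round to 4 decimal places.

5.8334

Per component, I: μ=7, E[X²]=51; II: μ=3.18, E[X²]=11.607; III: μ=6.3, E[X²]=45.99.
E[X] = 0.37·7 + 0.24·3.18 + 0.39·6.3 = 5.8102.
E[X²] = 0.37·51 + 0.24·11.607 + 0.39·45.99 = 39.5918.
Var(X) = E[X²] − (E[X])² = 39.5918 − 33.7584 = 5.83336.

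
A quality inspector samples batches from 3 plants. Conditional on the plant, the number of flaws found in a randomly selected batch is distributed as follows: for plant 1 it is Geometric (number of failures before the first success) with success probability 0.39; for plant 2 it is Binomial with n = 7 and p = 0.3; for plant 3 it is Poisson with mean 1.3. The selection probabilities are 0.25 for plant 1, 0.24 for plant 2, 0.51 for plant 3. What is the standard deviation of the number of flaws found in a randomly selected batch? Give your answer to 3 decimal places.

Per component, 1: μ=1.5641, E[X²]=6.45694; 2: μ=2.1, E[X²]=5.88; 3: μ=1.3, E[X²]=2.99.
E[X] = 0.25·1.5641 + 0.24·2.1 + 0.51·1.3 = 1.55803.
E[X²] = 0.25·6.45694 + 0.24·5.88 + 0.51·2.99 = 4.55033.
Var(X) = E[X²] − (E[X])² = 4.55033 − 2.42744 = 2.12289.
SD(X) = √2.12289 = 1.45701.

1.457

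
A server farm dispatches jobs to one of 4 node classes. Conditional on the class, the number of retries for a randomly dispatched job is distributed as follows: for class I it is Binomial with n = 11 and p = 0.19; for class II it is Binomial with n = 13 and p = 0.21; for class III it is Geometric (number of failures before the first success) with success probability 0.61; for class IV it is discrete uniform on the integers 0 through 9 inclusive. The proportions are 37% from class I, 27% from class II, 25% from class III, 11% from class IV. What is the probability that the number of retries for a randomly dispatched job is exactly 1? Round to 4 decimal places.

0.2080

Conditional on each class, P(X = 1): I: 0.254095; II: 0.16132; III: 0.2379; IV: 0.1.
By total probability, P(X = 1) = 0.37·0.254095 + 0.27·0.16132 + 0.25·0.2379 + 0.11·0.1 = 0.208047.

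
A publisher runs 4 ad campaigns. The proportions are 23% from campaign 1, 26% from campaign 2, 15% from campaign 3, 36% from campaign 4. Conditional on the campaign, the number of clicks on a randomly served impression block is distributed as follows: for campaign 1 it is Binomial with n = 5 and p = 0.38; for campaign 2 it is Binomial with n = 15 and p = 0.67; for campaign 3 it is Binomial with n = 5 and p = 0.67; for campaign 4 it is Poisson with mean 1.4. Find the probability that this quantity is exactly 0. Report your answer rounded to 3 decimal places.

Conditional on each campaign, P(X = 0): 1: 0.0916133; 2: 5.99389e-08; 3: 0.00391354; 4: 0.246597.
By total probability, P(X = 0) = 0.23·0.0916133 + 0.26·5.99389e-08 + 0.15·0.00391354 + 0.36·0.246597 = 0.110433.

0.110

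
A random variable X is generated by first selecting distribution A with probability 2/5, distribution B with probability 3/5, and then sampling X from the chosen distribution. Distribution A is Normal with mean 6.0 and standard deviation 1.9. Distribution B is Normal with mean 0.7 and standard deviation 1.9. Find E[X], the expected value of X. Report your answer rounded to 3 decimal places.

Component means — A: 6; B: 0.7.
E[X] = 0.4·6 + 0.6·0.7 = 2.82.

2.820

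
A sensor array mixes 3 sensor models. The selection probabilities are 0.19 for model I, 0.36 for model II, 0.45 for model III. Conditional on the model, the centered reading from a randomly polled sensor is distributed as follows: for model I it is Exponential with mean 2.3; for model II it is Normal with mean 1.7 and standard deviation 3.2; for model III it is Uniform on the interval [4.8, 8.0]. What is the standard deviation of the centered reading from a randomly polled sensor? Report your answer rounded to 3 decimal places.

3.181

Per component, I: μ=2.3, E[X²]=10.58; II: μ=1.7, E[X²]=13.13; III: μ=6.4, E[X²]=41.8133.
E[X] = 0.19·2.3 + 0.36·1.7 + 0.45·6.4 = 3.929.
E[X²] = 0.19·10.58 + 0.36·13.13 + 0.45·41.8133 = 25.553.
Var(X) = E[X²] − (E[X])² = 25.553 − 15.437 = 10.116.
SD(X) = √10.116 = 3.18056.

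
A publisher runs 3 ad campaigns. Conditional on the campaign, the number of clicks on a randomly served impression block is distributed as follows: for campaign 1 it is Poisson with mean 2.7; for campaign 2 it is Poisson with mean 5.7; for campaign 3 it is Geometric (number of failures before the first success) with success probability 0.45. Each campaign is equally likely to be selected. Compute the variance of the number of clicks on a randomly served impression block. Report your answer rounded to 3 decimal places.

Per component, 1: μ=2.7, E[X²]=9.99; 2: μ=5.7, E[X²]=38.19; 3: μ=1.22222, E[X²]=4.20988.
E[X] = 0.333333·2.7 + 0.333333·5.7 + 0.333333·1.22222 = 3.20741.
E[X²] = 0.333333·9.99 + 0.333333·38.19 + 0.333333·4.20988 = 17.4633.
Var(X) = E[X²] − (E[X])² = 17.4633 − 10.2875 = 7.17583.

7.176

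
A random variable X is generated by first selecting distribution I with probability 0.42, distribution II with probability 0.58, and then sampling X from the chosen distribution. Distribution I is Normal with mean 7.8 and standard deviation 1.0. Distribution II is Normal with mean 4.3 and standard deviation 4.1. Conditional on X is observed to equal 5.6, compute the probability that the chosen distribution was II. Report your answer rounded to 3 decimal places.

Likelihoods f(5.6 | ·): I: 0.0354746; II: 0.0925327.
Posterior ∝ prior × likelihood. Numerator for II: 0.58·0.0925327 = 0.053669.
Normalizing constant: 0.42·0.0354746 + 0.58·0.0925327 = 0.0685683.
P(II | observation) = 0.053669 / 0.0685683 = 0.782708.

0.783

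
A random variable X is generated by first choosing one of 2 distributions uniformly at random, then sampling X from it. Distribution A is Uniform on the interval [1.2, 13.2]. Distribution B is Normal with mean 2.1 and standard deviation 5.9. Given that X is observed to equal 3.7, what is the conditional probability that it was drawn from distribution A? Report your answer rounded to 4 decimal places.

0.5611

Likelihoods f(3.7 | ·): A: 0.0833333; B: 0.0651761.
Posterior ∝ prior × likelihood. Numerator for A: 0.5·0.0833333 = 0.0416667.
Normalizing constant: 0.5·0.0833333 + 0.5·0.0651761 = 0.0742547.
P(A | observation) = 0.0416667 / 0.0742547 = 0.561131.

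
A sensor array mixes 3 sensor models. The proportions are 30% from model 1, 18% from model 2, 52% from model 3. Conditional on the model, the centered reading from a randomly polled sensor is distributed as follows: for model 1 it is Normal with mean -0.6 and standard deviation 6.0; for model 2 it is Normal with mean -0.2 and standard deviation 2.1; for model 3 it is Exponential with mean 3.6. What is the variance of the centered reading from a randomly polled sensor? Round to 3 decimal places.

22.445

Per component, 1: μ=-0.6, E[X²]=36.36; 2: μ=-0.2, E[X²]=4.45; 3: μ=3.6, E[X²]=25.92.
E[X] = 0.3·-0.6 + 0.18·-0.2 + 0.52·3.6 = 1.656.
E[X²] = 0.3·36.36 + 0.18·4.45 + 0.52·25.92 = 25.1874.
Var(X) = E[X²] − (E[X])² = 25.1874 − 2.74234 = 22.4451.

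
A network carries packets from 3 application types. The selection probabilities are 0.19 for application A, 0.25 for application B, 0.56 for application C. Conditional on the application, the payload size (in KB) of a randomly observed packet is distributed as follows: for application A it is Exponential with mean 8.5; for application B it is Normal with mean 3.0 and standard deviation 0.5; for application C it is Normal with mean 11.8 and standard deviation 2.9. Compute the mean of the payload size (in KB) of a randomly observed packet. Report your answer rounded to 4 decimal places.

8.9730

Component means — A: 8.5; B: 3; C: 11.8.
E[X] = 0.19·8.5 + 0.25·3 + 0.56·11.8 = 8.973.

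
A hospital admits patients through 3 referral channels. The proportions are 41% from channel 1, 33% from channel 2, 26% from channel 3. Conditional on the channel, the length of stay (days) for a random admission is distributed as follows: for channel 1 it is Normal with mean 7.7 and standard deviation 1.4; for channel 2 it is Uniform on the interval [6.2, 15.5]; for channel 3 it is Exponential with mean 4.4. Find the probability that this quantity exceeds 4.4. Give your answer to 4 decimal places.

0.8319

Conditional on each channel, P(X > 4.4): 1: 0.990792; 2: 1; 3: 0.367879.
By total probability, P(X > 4.4) = 0.41·0.990792 + 0.33·1 + 0.26·0.367879 = 0.831873.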